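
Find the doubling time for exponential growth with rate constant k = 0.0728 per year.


Exponential growth: P(t) = P₀ e^(0.0728t). Set P(t)/P₀ = 2: e^(0.0728t) = 2.
Solve: t = ln(2)/0.0728 ≈ 9.52 years.


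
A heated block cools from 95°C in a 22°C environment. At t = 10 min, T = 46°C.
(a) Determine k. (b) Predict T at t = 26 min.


Newton's law: T(t) = T_a + (T₀ - T_a)e^(-kt).
(a) Use T(10) = 46: (46 - 22)/(95 - 22) = e^(-k·10), so k = -ln(0.329)/10 ≈ 0.1112.
(b) Apply k to t = 26: T(26) = 22 + (73)e^(-2.892) ≈ 26.0°C.


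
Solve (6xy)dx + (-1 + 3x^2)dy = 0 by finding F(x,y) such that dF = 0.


Check exactness: ∂M/∂y = 6x and ∂N/∂x = 6x; equal, so the equation is exact.
Integrate M with respect to x (treating y as constant): ∫M dx = 3x^2y + h(y).
Differentiate w.r.t. y and set equal to N: the x-dependent terms already match, leaving h'(y) = -1. Integrate: h(y) = -y.
So F(x,y) = -y + 3x^2y.
General solution: -y + 3x^2y = C.


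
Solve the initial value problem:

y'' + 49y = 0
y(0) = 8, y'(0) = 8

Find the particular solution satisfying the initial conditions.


Characteristic roots of r² + 49 = 0 are ±7i, so y = C₁cos(7x) + C₂sin(7x).
Apply y(0) = 8: C₁ = 8. Differentiate and apply y'(0) = 8: 7·C₂ = 8, so C₂ = 8/7.
Particular solution: y = 8cos(7x) + (8/7)sin(7x).


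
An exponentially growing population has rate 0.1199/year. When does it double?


Exponential growth: P(t) = P₀ e^(0.1199t). Set P(t)/P₀ = 2: e^(0.1199t) = 2.
Solve: t = ln(2)/0.1199 ≈ 5.78 years.


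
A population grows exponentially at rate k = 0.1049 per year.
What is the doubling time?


Exponential growth: P(t) = P₀ e^(0.1049t). Set P(t)/P₀ = 2: e^(0.1049t) = 2.
Solve: t = ln(2)/0.1049 ≈ 6.61 years.


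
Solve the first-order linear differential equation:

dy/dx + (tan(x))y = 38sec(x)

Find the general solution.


P(x) = tan(x) ⇒ μ = e^(∫tan(x)dx) = sec(x).
(sec(x) y)' = 38sec²(x) ⇒ sec(x) y = 38tan(x) + C.
Multiply by cos(x): y = 38sin(x) + C·cos(x).


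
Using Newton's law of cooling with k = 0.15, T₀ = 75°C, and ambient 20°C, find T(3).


Newton's law: dT/dt = -k(T - T_a) has solution T(t) = T_a + (T₀ - T_a)e^(-kt).
Plug in T_a = 20, T₀ = 75, k = 0.15, t = 3: T(3) = 20 + (55)e^(-0.45) ≈ 55.1°C.


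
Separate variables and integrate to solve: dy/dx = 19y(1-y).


Separate: dy/[y(1-y)] = 19 dx.
Partial fractions: 1/[y(1-y)] = 1/y + 1/(1-y).
Integrate: ln|y/(1-y)| = 19x + C₀.
Solve for y: y = 1/(1 + Ce^(-19x)).


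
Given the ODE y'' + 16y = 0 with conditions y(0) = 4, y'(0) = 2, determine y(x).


Characteristic roots of r² + 16 = 0 are ±4i, so y = C₁cos(4x) + C₂sin(4x).
Apply y(0) = 4: C₁ = 4. Differentiate and apply y'(0) = 2: 4·C₂ = 2, so C₂ = 1/2.
Particular solution: y = 4cos(4x) + (1/2)sin(4x).


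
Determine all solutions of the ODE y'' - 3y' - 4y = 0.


Characteristic equation: r² - 3r - 4 = 0.
Factor: (r + 1)(r - 4) = 0 ⇒ r = -1, 4 (distinct real).
General solution: y = C₁e^(-x) + C₂e^(4x).


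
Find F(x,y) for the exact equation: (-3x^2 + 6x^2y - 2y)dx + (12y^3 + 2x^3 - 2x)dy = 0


Check exactness: ∂M/∂y = 6x^2 - 2 and ∂N/∂x = 6x^2 - 2; equal, so the equation is exact.
Integrate M with respect to x (treating y as constant): ∫M dx = -x^3 + 2x^3y - 2xy + h(y).
Differentiate w.r.t. y and set equal to N: the x-dependent terms already match, leaving h'(y) = 12y^3. Integrate: h(y) = 3y^4.
So F(x,y) = 3y^4 - x^3 + 2x^3y - 2xy.
General solution: 3y^4 - x^3 + 2x^3y - 2xy = C.


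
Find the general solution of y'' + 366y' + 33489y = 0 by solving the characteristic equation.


Characteristic equation: r² + 366r + 33489 = 0, i.e. (r + 183)² = 0.
Repeated root r = -183; include an x factor for the second linearly independent solution.
General solution: y = (C₁ + C₂x)e^(-183x).


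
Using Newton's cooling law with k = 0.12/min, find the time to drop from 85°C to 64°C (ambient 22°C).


From T(t) = T_a + (T₀ - T_a)e^(-kt), set T(t) = 64:
(64 - 22) / (85 - 22) = e^(-0.12t), so t = -ln(0.667)/0.12 ≈ 3.4 minutes.


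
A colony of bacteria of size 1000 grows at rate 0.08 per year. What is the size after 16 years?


The ODE dP/dt = 0.08P has solution P(t) = P(0)e^(0.08t).
Substitute P(0) = 1000 and t = 16: P(16) = 1000 e^(1.28) ≈ 3597.


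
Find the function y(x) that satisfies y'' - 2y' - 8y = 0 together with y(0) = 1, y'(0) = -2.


Characteristic roots of r² - 2r - 8 = 0 are 4, -2.
General solution y = c₁ e^(4x) + c₂ e^(-2x).
Apply y(0) = 1: c₁ + c₂ = 1. Apply y'(0) = -2: 4 c₁ - 2 c₂ = -2.
Solve: c₁ = 0, c₂ = 1.
Particular solution: y = 0e^(4x) + e^(-2x).


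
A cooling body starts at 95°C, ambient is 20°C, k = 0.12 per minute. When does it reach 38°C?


From T(t) = T_a + (T₀ - T_a)e^(-kt), set T(t) = 38:
(38 - 20) / (95 - 20) = e^(-0.12t), so t = -ln(0.240)/0.12 ≈ 11.9 minutes.


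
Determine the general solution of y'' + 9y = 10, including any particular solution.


Homogeneous part: r² + 9 = 0 ⇒ r = ±3i, so y_h = C₁cos(3x) + C₂sin(3x).
Try constant y_p = A; plug in: 9A = 10 ⇒ A = 10/9.
General solution: y = C₁cos(3x) + C₂sin(3x) + 10/9.


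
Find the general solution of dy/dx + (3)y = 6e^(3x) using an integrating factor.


P(x) = 3 ⇒ μ = e^(3x).
(μ y)' = 6e^(6x) ⇒ μ y = (6/6)e^(6x) + C.
Divide by μ: y = e^(3x) + Ce^(-3x).


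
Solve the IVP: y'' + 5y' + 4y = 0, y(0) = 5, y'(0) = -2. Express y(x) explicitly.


Characteristic roots of r² + 5r + 4 = 0 are -1, -4.
General solution y = c₁ e^(-x) + c₂ e^(-4x).
Apply y(0) = 5: c₁ + c₂ = 5. Apply y'(0) = -2: -1 c₁ - 4 c₂ = -2.
Solve: c₁ = 6, c₂ = -1.
Particular solution: y = 6e^(-x) - e^(-4x).


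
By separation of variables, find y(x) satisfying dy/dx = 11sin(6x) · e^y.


Separate: e^(-y) dy = 11sin(6x) dx.
Integrate: -e^(-y) = -(11/6)cos(6x) + C₀.
Rearrange: e^(-y) = (11/6)cos(6x) + C.


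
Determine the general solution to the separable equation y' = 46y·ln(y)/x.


Separate: dy/[y ln(y)] = 46 dx/x.
Substitute u = ln(y): du/u = 46 dx/x.
Integrate: ln|ln(y)| = 46ln|x| + C₀, hence ln(y) = C·x^46.


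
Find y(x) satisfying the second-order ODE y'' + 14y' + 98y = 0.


Characteristic equation: r² + 14r + 98 = 0.
Discriminant is negative; roots r = -7 ± 7i (complex conjugate pair).
General solution uses e^(α x)(C₁ cos(β x) + C₂ sin(β x)): y = e^(-7x)(C₁cos(7x) + C₂sin(7x)).


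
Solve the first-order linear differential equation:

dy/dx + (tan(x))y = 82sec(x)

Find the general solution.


P(x) = tan(x) ⇒ μ = e^(∫tan(x)dx) = sec(x).
(sec(x) y)' = 82sec²(x) ⇒ sec(x) y = 82tan(x) + C.
Multiply by cos(x): y = 82sin(x) + C·cos(x).


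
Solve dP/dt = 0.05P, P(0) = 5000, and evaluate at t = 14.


The ODE dP/dt = 0.05P has solution P(t) = P(0)e^(0.05t).
Substitute P(0) = 5000 and t = 14: P(14) = 5000 e^(0.70) ≈ 10069.


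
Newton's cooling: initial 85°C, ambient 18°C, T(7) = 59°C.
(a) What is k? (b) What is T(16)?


Newton's law: T(t) = T_a + (T₀ - T_a)e^(-kt).
(a) Use T(7) = 59: (59 - 18)/(85 - 18) = e^(-k·7), so k = -ln(0.612)/7 ≈ 0.0702.
(b) Apply k to t = 16: T(16) = 18 + (67)e^(-1.123) ≈ 39.8°C.


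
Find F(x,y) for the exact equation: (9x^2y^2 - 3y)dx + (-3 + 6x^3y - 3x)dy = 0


Check exactness: ∂M/∂y = 18x^2y - 3 and ∂N/∂x = 18x^2y - 3; equal, so the equation is exact.
Integrate M with respect to x (treating y as constant): ∫M dx = 3x^3y^2 - 3xy + h(y).
Differentiate w.r.t. y and set equal to N: the x-dependent terms already match, leaving h'(y) = -3. Integrate: h(y) = -3y.
So F(x,y) = -3y + 3x^3y^2 - 3xy.
General solution: -3y + 3x^3y^2 - 3xy = C.


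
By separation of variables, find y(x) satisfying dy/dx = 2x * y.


Separate variables: dy/y = 2x dx.
Integrate: ln|y| = x^2 + C₀.
Exponentiate: y = Ce^(x^2).


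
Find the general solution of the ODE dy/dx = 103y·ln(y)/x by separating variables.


Separate: dy/[y ln(y)] = 103 dx/x.
Substitute u = ln(y): du/u = 103 dx/x.
Integrate: ln|ln(y)| = 103ln|x| + C₀, hence ln(y) = C·x^103.


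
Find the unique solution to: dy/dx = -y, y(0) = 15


General solution of y' = -y is y = Ce^(-x).
Apply y(0) = 15: C = 15.
Particular solution: y = 15e^(-x).


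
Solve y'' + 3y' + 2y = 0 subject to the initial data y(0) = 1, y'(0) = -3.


Characteristic roots of r² + 3r + 2 = 0 are -1, -2.
General solution y = c₁ e^(-x) + c₂ e^(-2x).
Apply y(0) = 1: c₁ + c₂ = 1. Apply y'(0) = -3: -1 c₁ - 2 c₂ = -3.
Solve: c₁ = -1, c₂ = 2.
Particular solution: y = -e^(-x) + 2e^(-2x).


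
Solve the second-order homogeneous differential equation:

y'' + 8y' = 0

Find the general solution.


Characteristic equation: r² + 8r = 0.
Factor: (r - 0)(r + 8) = 0 ⇒ r = 0, -8 (distinct real).
General solution: y = C₁ + C₂e^(-8x).


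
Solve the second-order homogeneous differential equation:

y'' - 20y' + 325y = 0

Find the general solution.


Characteristic equation: r² - 20r + 325 = 0.
Discriminant is negative; roots r = 10 ± 15i (complex conjugate pair).
General solution uses e^(α x)(C₁ cos(β x) + C₂ sin(β x)): y = e^(10x)(C₁cos(15x) + C₂sin(15x)).


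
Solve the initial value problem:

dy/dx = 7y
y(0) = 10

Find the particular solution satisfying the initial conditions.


General solution of y' = 7y is y = Ce^(7x).
Apply y(0) = 10: C = 10.
Particular solution: y = 10e^(7x).


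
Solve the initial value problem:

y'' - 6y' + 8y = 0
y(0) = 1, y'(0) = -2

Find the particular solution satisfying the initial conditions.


Characteristic roots of r² - 6r + 8 = 0 are 4, 2.
General solution y = c₁ e^(4x) + c₂ e^(2x).
Apply y(0) = 1: c₁ + c₂ = 1. Apply y'(0) = -2: 4 c₁ + 2 c₂ = -2.
Solve: c₁ = -2, c₂ = 3.
Particular solution: y = -2e^(4x) + 3e^(2x).


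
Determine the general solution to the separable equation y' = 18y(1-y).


Separate: dy/[y(1-y)] = 18 dx.
Partial fractions: 1/[y(1-y)] = 1/y + 1/(1-y).
Integrate: ln|y/(1-y)| = 18x + C₀.
Solve for y: y = 1/(1 + Ce^(-18x)).


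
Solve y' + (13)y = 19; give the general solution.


P(x) = 13, Q(x) = 19; integrating factor μ = e^(13x).
(μ y)' = 19e^(13x) ⇒ μ y = (19/13)e^(13x) + C.
Divide by μ: y = 19/13 + Ce^(-13x).


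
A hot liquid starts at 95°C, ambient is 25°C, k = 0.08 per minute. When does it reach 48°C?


From T(t) = T_a + (T₀ - T_a)e^(-kt), set T(t) = 48:
(48 - 25) / (95 - 25) = e^(-0.08t), so t = -ln(0.329)/0.08 ≈ 13.9 minutes.


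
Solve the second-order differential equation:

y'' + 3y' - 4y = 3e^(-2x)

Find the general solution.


Characteristic roots of r² + 3r - 4 = 0 are -4, 1.
y_h = C₁e^(-4x) + C₂e^(x).
Forcing exponent -2 is not a characteristic root; try y_p = Ae^(-2x).
Substitute: A·(4 + (3)·-2 + (-4)) = A·-6 = 3, so A = -1/2.
General solution: y = C₁e^(-4x) + C₂e^(x) - (1/2)e^(-2x).


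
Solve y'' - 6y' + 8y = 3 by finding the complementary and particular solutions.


Characteristic roots of r² - 6r + 8 = 0 are 2, 4.
y_h = C₁e^(2x) + C₂e^(4x).
Forcing exponent 0 is not a characteristic root; try y_p = A.
Substitute: A·(0 + (-6)·0 + (8)) = A·8 = 3, so A = 3/8.
General solution: y = C₁e^(2x) + C₂e^(4x) + 3/8.


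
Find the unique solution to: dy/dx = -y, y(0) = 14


General solution of y' = -y is y = Ce^(-x).
Apply y(0) = 14: C = 14.
Particular solution: y = 14e^(-x).


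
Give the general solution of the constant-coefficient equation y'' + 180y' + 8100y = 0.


Characteristic equation: r² + 180r + 8100 = 0, i.e. (r + 90)² = 0.
Repeated root r = -90; include an x factor for the second linearly independent solution.
General solution: y = (C₁ + C₂x)e^(-90x).


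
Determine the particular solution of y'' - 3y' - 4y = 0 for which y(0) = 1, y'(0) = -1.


Characteristic roots of r² - 3r - 4 = 0 are 4, -1.
General solution y = c₁ e^(4x) + c₂ e^(-x).
Apply y(0) = 1: c₁ + c₂ = 1. Apply y'(0) = -1: 4 c₁ - 1 c₂ = -1.
Solve: c₁ = 0, c₂ = 1.
Particular solution: y = 0e^(4x) + e^(-x).


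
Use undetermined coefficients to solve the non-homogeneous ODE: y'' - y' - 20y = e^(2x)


Characteristic roots of r² - r - 20 = 0 are -4, 5.
y_h = C₁e^(-4x) + C₂e^(5x).
Forcing exponent 2 is not a characteristic root; try y_p = Ae^(2x).
Substitute: A·(4 + (-1)·2 + (-20)) = A·-18 = 1, so A = -1/18.
General solution: y = C₁e^(-4x) + C₂e^(5x) - (1/18)e^(2x).


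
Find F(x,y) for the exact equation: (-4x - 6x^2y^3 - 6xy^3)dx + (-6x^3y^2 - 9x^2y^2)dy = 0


Check exactness: ∂M/∂y = -18x^2y^2 - 18xy^2 and ∂N/∂x = -18x^2y^2 - 18xy^2; equal, so the equation is exact.
Integrate M with respect to x (treating y as constant): ∫M dx = -2x^2 - 2x^3y^3 - 3x^2y^3 + h(y).
Differentiate w.r.t. y and set equal to N: all terms match, so h'(y) = 0 and h is a constant absorbed into C.
General solution: -2x^2 - 2x^3y^3 - 3x^2y^3 = C.


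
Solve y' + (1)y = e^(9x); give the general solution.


P(x) = 1 ⇒ μ = e^(x).
(μ y)' = e^(10x) ⇒ μ y = e^(10x)/10 + C.
Divide by μ: y = (1/10)e^(9x) + Ce^(-x).


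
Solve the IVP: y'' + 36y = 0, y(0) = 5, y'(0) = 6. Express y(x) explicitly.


Characteristic roots of r² + 36 = 0 are ±6i, so y = C₁cos(6x) + C₂sin(6x).
Apply y(0) = 5: C₁ = 5. Differentiate and apply y'(0) = 6: 6·C₂ = 6, so C₂ = 1.
Particular solution: y = 5cos(6x) + sin(6x).


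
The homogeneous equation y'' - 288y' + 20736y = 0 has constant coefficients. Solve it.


Characteristic equation: r² - 288r + 20736 = 0, i.e. (r - 144)² = 0.
Repeated root r = 144; include an x factor for the second linearly independent solution.
General solution: y = (C₁ + C₂x)e^(144x).


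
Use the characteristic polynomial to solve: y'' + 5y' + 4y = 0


Characteristic equation: r² + 5r + 4 = 0.
Factor: (r + 1)(r + 4) = 0 ⇒ r = -1, -4 (distinct real).
General solution: y = C₁e^(-x) + C₂e^(-4x).


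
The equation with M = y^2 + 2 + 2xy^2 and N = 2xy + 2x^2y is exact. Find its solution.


Check exactness: ∂M/∂y = 2y + 4xy and ∂N/∂x = 2y + 4xy; equal, so the equation is exact.
Integrate M with respect to x (treating y as constant): ∫M dx = xy^2 + 2x + x^2y^2 + h(y).
Differentiate w.r.t. y and set equal to N: all terms match, so h'(y) = 0 and h is a constant absorbed into C.
General solution: xy^2 + 2x + x^2y^2 = C.


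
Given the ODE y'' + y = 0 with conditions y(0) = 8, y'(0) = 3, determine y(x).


Characteristic roots of r² + 1 = 0 are ±1i, so y = C₁cos(x) + C₂sin(x).
Apply y(0) = 8: C₁ = 8. Differentiate and apply y'(0) = 3: 1·C₂ = 3, so C₂ = 3.
Particular solution: y = 8cos(x) + 3sin(x).


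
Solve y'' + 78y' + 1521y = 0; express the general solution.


Characteristic equation: r² + 78r + 1521 = 0, i.e. (r + 39)² = 0.
Repeated root r = -39; include an x factor for the second linearly independent solution.
General solution: y = (C₁ + C₂x)e^(-39x).


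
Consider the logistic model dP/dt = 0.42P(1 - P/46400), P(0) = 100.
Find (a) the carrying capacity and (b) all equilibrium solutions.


Logistic ODE dP/dt = 0.42P(1 - P/46400) has equilibria where dP/dt = 0, i.e. P = 0 or P = 46400.
The coefficient (1 - P/K) = 0 when P = K, identifying K = 46400 as the carrying capacity.
(a) K = 46400; (b) equilibria P = 0 and P = 46400.


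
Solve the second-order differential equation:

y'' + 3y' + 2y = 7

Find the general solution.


Characteristic roots of r² + 3r + 2 = 0 are -1, -2.
y_h = C₁e^(-x) + C₂e^(-2x).
Constant forcing; try y_p = A. Then 2A = 7 ⇒ A = 7/2.
General solution: y = C₁e^(-x) + C₂e^(-2x) + 7/2.


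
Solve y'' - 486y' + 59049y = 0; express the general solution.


Characteristic equation: r² - 486r + 59049 = 0, i.e. (r - 243)² = 0.
Repeated root r = 243; include an x factor for the second linearly independent solution.
General solution: y = (C₁ + C₂x)e^(243x).


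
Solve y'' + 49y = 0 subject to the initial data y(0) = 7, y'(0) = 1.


Characteristic roots of r² + 49 = 0 are ±7i, so y = C₁cos(7x) + C₂sin(7x).
Apply y(0) = 7: C₁ = 7. Differentiate and apply y'(0) = 1: 7·C₂ = 1, so C₂ = 1/7.
Particular solution: y = 7cos(7x) + (1/7)sin(7x).


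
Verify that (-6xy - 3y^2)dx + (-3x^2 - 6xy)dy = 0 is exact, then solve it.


Check exactness: ∂M/∂y = -6x - 6y and ∂N/∂x = -6x - 6y; equal, so the equation is exact.
Integrate M with respect to x (treating y as constant): ∫M dx = -3x^2y - 3xy^2 + h(y).
Differentiate w.r.t. y and set equal to N: all terms match, so h'(y) = 0 and h is a constant absorbed into C.
General solution: -3x^2y - 3xy^2 = C.


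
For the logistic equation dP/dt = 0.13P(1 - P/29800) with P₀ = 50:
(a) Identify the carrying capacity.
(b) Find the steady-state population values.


Logistic ODE dP/dt = 0.13P(1 - P/29800) has equilibria where dP/dt = 0, i.e. P = 0 or P = 29800.
The coefficient (1 - P/K) = 0 when P = K, identifying K = 29800 as the carrying capacity.
(a) K = 29800; (b) equilibria P = 0 and P = 29800.


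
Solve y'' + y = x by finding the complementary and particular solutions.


Homogeneous: r² + 1 = 0 ⇒ r = ±1i, y_h = C₁cos(x) + C₂sin(x).
Polynomial forcing; try y_p = Ax + B. Then y_p'' + 1 y_p = 1(Ax + B) = x, so B = 0 and A = 1.
General solution: y = C₁cos(x) + C₂sin(x) + x.


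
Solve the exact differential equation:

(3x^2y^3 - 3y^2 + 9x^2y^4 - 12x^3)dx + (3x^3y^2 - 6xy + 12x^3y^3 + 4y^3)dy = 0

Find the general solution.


Check exactness: ∂M/∂y = 9x^2y^2 - 6y + 36x^2y^3 and ∂N/∂x = 9x^2y^2 - 6y + 36x^2y^3; equal, so the equation is exact.
Integrate M with respect to x (treating y as constant): ∫M dx = x^3y^3 - 3xy^2 + 3x^3y^4 - 3x^4 + h(y).
Differentiate w.r.t. y and set equal to N: the x-dependent terms already match, leaving h'(y) = 4y^3. Integrate: h(y) = y^4.
So F(x,y) = x^3y^3 - 3xy^2 + 3x^3y^4 - 3x^4 + y^4.
General solution: x^3y^3 - 3xy^2 + 3x^3y^4 - 3x^4 + y^4 = C.


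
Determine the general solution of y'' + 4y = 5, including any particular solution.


Homogeneous part: r² + 4 = 0 ⇒ r = ±2i, so y_h = C₁cos(2x) + C₂sin(2x).
Try constant y_p = A; plug in: 4A = 5 ⇒ A = 5/4.
General solution: y = C₁cos(2x) + C₂sin(2x) + 5/4.


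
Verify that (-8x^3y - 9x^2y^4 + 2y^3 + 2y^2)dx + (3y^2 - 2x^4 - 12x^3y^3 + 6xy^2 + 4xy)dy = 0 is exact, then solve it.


Check exactness: ∂M/∂y = -8x^3 - 36x^2y^3 + 6y^2 + 4y and ∂N/∂x = -8x^3 - 36x^2y^3 + 6y^2 + 4y; equal, so the equation is exact.
Integrate M with respect to x (treating y as constant): ∫M dx = -2x^4y - 3x^3y^4 + 2xy^3 + 2xy^2 + h(y).
Differentiate w.r.t. y and set equal to N: the x-dependent terms already match, leaving h'(y) = 3y^2. Integrate: h(y) = y^3.
So F(x,y) = y^3 - 2x^4y - 3x^3y^4 + 2xy^3 + 2xy^2.
General solution: y^3 - 2x^4y - 3x^3y^4 + 2xy^3 + 2xy^2 = C.


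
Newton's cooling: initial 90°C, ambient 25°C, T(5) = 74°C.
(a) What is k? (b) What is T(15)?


Newton's law: T(t) = T_a + (T₀ - T_a)e^(-kt).
(a) Use T(5) = 74: (74 - 25)/(90 - 25) = e^(-k·5), so k = -ln(0.754)/5 ≈ 0.0565.
(b) Apply k to t = 15: T(15) = 25 + (65)e^(-0.848) ≈ 52.8°C.


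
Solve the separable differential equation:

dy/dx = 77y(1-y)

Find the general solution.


Separate: dy/[y(1-y)] = 77 dx.
Partial fractions: 1/[y(1-y)] = 1/y + 1/(1-y).
Integrate: ln|y/(1-y)| = 77x + C₀.
Solve for y: y = 1/(1 + Ce^(-77x)).


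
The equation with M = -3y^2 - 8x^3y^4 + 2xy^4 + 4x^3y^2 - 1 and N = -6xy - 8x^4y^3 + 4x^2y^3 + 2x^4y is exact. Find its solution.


Check exactness: ∂M/∂y = -6y - 32x^3y^3 + 8xy^3 + 8x^3y and ∂N/∂x = -6y - 32x^3y^3 + 8xy^3 + 8x^3y; equal, so the equation is exact.
Integrate M with respect to x (treating y as constant): ∫M dx = -3xy^2 - 2x^4y^4 + x^2y^4 + x^4y^2 - x + h(y).
Differentiate w.r.t. y and set equal to N: all terms match, so h'(y) = 0 and h is a constant absorbed into C.
General solution: -3xy^2 - 2x^4y^4 + x^2y^4 + x^4y^2 - x = C.


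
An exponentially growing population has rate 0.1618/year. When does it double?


Exponential growth: P(t) = P₀ e^(0.1618t). Set P(t)/P₀ = 2: e^(0.1618t) = 2.
Solve: t = ln(2)/0.1618 ≈ 4.28 years.


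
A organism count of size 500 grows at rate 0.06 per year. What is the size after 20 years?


The ODE dP/dt = 0.06P has solution P(t) = P(0)e^(0.06t).
Substitute P(0) = 500 and t = 20: P(20) = 500 e^(1.20) ≈ 1660.


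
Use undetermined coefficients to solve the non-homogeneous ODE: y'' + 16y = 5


Homogeneous part: r² + 16 = 0 ⇒ r = ±4i, so y_h = C₁cos(4x) + C₂sin(4x).
Try constant y_p = A; plug in: 16A = 5 ⇒ A = 5/16.
General solution: y = C₁cos(4x) + C₂sin(4x) + 5/16.


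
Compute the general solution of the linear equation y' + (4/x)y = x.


P(x) = 4/x ⇒ μ = x^4.
(x^4 y)' = x^4·x^1 = x^5.
Integrate: x^4 y = x^6/(6) + C.
Solve for y: y = (1/6)x^2 + C/x^4.


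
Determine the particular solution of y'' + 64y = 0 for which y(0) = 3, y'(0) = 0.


Characteristic roots of r² + 64 = 0 are ±8i, so y = C₁cos(8x) + C₂sin(8x).
Apply y(0) = 3: C₁ = 3. Differentiate and apply y'(0) = 0: 8·C₂ = 0, so C₂ = 0.
Particular solution: y = 3cos(8x).


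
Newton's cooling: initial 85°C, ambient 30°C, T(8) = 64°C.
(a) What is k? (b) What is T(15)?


Newton's law: T(t) = T_a + (T₀ - T_a)e^(-kt).
(a) Use T(8) = 64: (64 - 30)/(85 - 30) = e^(-k·8), so k = -ln(0.618)/8 ≈ 0.0601.
(b) Apply k to t = 15: T(15) = 30 + (55)e^(-0.902) ≈ 52.3°C.


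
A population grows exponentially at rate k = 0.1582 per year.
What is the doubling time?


Exponential growth: P(t) = P₀ e^(0.1582t). Set P(t)/P₀ = 2: e^(0.1582t) = 2.
Solve: t = ln(2)/0.1582 ≈ 4.38 years.


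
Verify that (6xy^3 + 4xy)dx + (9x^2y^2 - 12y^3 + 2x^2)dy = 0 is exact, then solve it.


Check exactness: ∂M/∂y = 18xy^2 + 4x and ∂N/∂x = 18xy^2 + 4x; equal, so the equation is exact.
Integrate M with respect to x (treating y as constant): ∫M dx = 3x^2y^3 + 2x^2y + h(y).
Differentiate w.r.t. y and set equal to N: the x-dependent terms already match, leaving h'(y) = -12y^3. Integrate: h(y) = -3y^4.
So F(x,y) = 3x^2y^3 - 3y^4 + 2x^2y.
General solution: 3x^2y^3 - 3y^4 + 2x^2y = C.


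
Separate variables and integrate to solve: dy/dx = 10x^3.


Integrate both sides with respect to x: y = ∫ 10x^3 dx = (5/2)x^4 + C.


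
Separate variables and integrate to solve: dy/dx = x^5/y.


Separate variables: y dy = x^5 dx.
Integrate both sides: y²/2 = (1/6)x^6 + C₀.
Multiply by 2: y² = (1/3)x^6 + C.


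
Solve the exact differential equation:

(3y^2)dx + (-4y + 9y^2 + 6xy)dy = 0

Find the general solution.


Check exactness: ∂M/∂y = 6y and ∂N/∂x = 6y; equal, so the equation is exact.
Integrate M with respect to x (treating y as constant): ∫M dx = 3xy^2 + h(y).
Differentiate w.r.t. y and set equal to N: the x-dependent terms already match, leaving h'(y) = -4y + 9y^2. Integrate: h(y) = -2y^2 + 3y^3.
So F(x,y) = -2y^2 + 3y^3 + 3xy^2.
General solution: -2y^2 + 3y^3 + 3xy^2 = C.


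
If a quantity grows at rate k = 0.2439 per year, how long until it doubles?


Exponential growth: P(t) = P₀ e^(0.2439t). Set P(t)/P₀ = 2: e^(0.2439t) = 2.
Solve: t = ln(2)/0.2439 ≈ 2.84 years.


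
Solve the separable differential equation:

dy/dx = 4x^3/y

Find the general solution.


Separate variables: y dy = 4x^3 dx.
Integrate both sides: y²/2 = x^4 + C₀.
Multiply by 2: y² = 2x^4 + C.


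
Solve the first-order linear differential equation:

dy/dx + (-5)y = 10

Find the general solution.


P(x) = -5 ⇒ μ = e^(-5x).
(μ y)' = 10e^(-5x) ⇒ μ y = -2e^(-5x) + C.
Divide by μ: y = -2 + Ce^(5x).


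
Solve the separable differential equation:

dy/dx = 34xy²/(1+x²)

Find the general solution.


Separate: dy/y² = 34x/(1+x²) dx.
Integrate LHS: ∫ dy/y² = -1/y.
Integrate RHS via u = 1+x²: 17ln(1+x²) + C.
Result: -1/y = 17ln(1+x²) + C.


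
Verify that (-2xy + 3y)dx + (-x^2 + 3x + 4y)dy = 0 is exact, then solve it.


Check exactness: ∂M/∂y = -2x + 3 and ∂N/∂x = -2x + 3; equal, so the equation is exact.
Integrate M with respect to x (treating y as constant): ∫M dx = -x^2y + 3xy + h(y).
Differentiate w.r.t. y and set equal to N: the x-dependent terms already match, leaving h'(y) = 4y. Integrate: h(y) = 2y^2.
So F(x,y) = -x^2y + 3xy + 2y^2.
General solution: -x^2y + 3xy + 2y^2 = C.


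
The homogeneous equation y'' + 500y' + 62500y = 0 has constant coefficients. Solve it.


Characteristic equation: r² + 500r + 62500 = 0, i.e. (r + 250)² = 0.
Repeated root r = -250; include an x factor for the second linearly independent solution.
General solution: y = (C₁ + C₂x)e^(-250x).


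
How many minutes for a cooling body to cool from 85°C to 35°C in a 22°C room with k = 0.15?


From T(t) = T_a + (T₀ - T_a)e^(-kt), set T(t) = 35:
(35 - 22) / (85 - 22) = e^(-0.15t), so t = -ln(0.206)/0.15 ≈ 10.5 minutes.


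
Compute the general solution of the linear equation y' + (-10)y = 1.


P(x) = -10 ⇒ μ = e^(-10x).
(μ y)' = e^(-10x) ⇒ μ y = -(1/10)e^(-10x) + C.
Divide by μ: y = -1/10 + Ce^(10x).


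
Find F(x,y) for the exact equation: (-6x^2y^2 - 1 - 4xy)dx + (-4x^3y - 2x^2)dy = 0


Check exactness: ∂M/∂y = -12x^2y - 4x and ∂N/∂x = -12x^2y - 4x; equal, so the equation is exact.
Integrate M with respect to x (treating y as constant): ∫M dx = -2x^3y^2 - x - 2x^2y + h(y).
Differentiate w.r.t. y and set equal to N: all terms match, so h'(y) = 0 and h is a constant absorbed into C.
General solution: -2x^3y^2 - x - 2x^2y = C.


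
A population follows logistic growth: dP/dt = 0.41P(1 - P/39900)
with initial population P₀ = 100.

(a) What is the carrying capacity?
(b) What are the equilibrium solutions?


Logistic ODE dP/dt = 0.41P(1 - P/39900) has equilibria where dP/dt = 0, i.e. P = 0 or P = 39900.
The coefficient (1 - P/K) = 0 when P = K, identifying K = 39900 as the carrying capacity.
(a) K = 39900; (b) equilibria P = 0 and P = 39900.


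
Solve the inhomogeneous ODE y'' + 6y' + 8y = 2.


Characteristic roots of r² + 6r + 8 = 0 are -2, -4.
y_h = C₁e^(-2x) + C₂e^(-4x).
Constant forcing; try y_p = A. Then 8A = 2 ⇒ A = 1/4.
General solution: y = C₁e^(-2x) + C₂e^(-4x) + 1/4.


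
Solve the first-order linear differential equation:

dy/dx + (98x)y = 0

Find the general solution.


P(x) = 98x ⇒ μ = e^(49x²).
Q(x) = 0 so μ y is constant: y = Ce^(-49x²).


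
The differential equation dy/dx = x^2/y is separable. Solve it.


Separate variables: y dy = x^2 dx.
Integrate both sides: y²/2 = (1/3)x^3 + C₀.
Multiply by 2: y² = (2/3)x^3 + C.


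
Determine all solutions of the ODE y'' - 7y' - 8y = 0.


Characteristic equation: r² - 7r - 8 = 0.
Factor: (r + 1)(r - 8) = 0 ⇒ r = -1, 8 (distinct real).
General solution: y = C₁e^(-x) + C₂e^(8x).


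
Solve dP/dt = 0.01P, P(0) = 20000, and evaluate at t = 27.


The ODE dP/dt = 0.01P has solution P(t) = P(0)e^(0.01t).
Substitute P(0) = 20000 and t = 27: P(27) = 20000 e^(0.27) ≈ 26199.


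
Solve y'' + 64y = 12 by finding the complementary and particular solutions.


Homogeneous part: r² + 64 = 0 ⇒ r = ±8i, so y_h = C₁cos(8x) + C₂sin(8x).
Try constant y_p = A; plug in: 64A = 12 ⇒ A = 3/16.
General solution: y = C₁cos(8x) + C₂sin(8x) + 3/16.


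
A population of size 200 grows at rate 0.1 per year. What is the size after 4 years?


The ODE dP/dt = 0.1P has solution P(t) = P(0)e^(0.1t).
Substitute P(0) = 200 and t = 4: P(4) = 200 e^(0.40) ≈ 298.


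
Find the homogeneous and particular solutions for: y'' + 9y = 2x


Homogeneous: r² + 9 = 0 ⇒ r = ±3i, y_h = C₁cos(3x) + C₂sin(3x).
Polynomial forcing; try y_p = Ax + B. Then y_p'' + 9 y_p = 9(Ax + B) = 2x, so B = 0 and A = 2/9.
General solution: y = C₁cos(3x) + C₂sin(3x) + (2/9)x.


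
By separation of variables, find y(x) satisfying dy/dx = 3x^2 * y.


Separate variables: dy/y = 3x^2 dx.
Integrate: ln|y| = x^3 + C₀.
Exponentiate: y = Ce^(x^3).


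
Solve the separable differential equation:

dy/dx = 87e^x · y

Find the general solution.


Separate variables: dy/y = 87e^x dx.
Integrate: ln|y| = 87e^x + C₀.
Exponentiate: y = Ce^(87e^x).


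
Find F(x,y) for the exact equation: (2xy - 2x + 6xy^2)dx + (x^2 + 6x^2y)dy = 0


Check exactness: ∂M/∂y = 2x + 12xy and ∂N/∂x = 2x + 12xy; equal, so the equation is exact.
Integrate M with respect to x (treating y as constant): ∫M dx = x^2y - x^2 + 3x^2y^2 + h(y).
Differentiate w.r.t. y and set equal to N: all terms match, so h'(y) = 0 and h is a constant absorbed into C.
General solution: x^2y - x^2 + 3x^2y^2 = C.


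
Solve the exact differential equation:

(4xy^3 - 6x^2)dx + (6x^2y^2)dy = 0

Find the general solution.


Check exactness: ∂M/∂y = 12xy^2 and ∂N/∂x = 12xy^2; equal, so the equation is exact.
Integrate M with respect to x (treating y as constant): ∫M dx = 2x^2y^3 - 2x^3 + h(y).
Differentiate w.r.t. y and set equal to N: all terms match, so h'(y) = 0 and h is a constant absorbed into C.
General solution: 2x^2y^3 - 2x^3 = C.


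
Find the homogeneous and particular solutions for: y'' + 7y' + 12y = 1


Characteristic roots of r² + 7r + 12 = 0 are -3, -4.
y_h = C₁e^(-3x) + C₂e^(-4x).
Constant forcing; try y_p = A. Then 12A = 1 ⇒ A = 1/12.
General solution: y = C₁e^(-3x) + C₂e^(-4x) + 1/12.


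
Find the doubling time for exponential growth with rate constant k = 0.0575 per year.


Exponential growth: P(t) = P₀ e^(0.0575t). Set P(t)/P₀ = 2: e^(0.0575t) = 2.
Solve: t = ln(2)/0.0575 ≈ 12.05 years.


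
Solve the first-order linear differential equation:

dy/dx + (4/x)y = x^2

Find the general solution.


P(x) = 4/x ⇒ μ = x^4.
(x^4 y)' = x^6 ⇒ x^4 y = x^7/(7) + C.
Solve for y: y = (1/7)x^3 + C/x^4.


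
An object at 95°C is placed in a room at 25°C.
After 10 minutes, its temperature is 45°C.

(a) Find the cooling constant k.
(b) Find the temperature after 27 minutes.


Newton's law: T(t) = T_a + (T₀ - T_a)e^(-kt).
(a) Use T(10) = 45: (45 - 25)/(95 - 25) = e^(-k·10), so k = -ln(0.286)/10 ≈ 0.1253.
(b) Apply k to t = 27: T(27) = 25 + (70)e^(-3.382) ≈ 27.4°C.


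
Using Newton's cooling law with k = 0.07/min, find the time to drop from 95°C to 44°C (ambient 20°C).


From T(t) = T_a + (T₀ - T_a)e^(-kt), set T(t) = 44:
(44 - 20) / (95 - 20) = e^(-0.07t), so t = -ln(0.320)/0.07 ≈ 16.3 minutes.


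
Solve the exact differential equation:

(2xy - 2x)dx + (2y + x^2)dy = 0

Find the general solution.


Check exactness: ∂M/∂y = 2x and ∂N/∂x = 2x; equal, so the equation is exact.
Integrate M with respect to x (treating y as constant): ∫M dx = x^2y - x^2 + h(y).
Differentiate w.r.t. y and set equal to N: the x-dependent terms already match, leaving h'(y) = 2y. Integrate: h(y) = y^2.
So F(x,y) = y^2 + x^2y - x^2.
General solution: y^2 + x^2y - x^2 = C.


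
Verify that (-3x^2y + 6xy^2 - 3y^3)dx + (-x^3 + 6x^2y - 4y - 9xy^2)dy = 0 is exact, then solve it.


Check exactness: ∂M/∂y = -3x^2 + 12xy - 9y^2 and ∂N/∂x = -3x^2 + 12xy - 9y^2; equal, so the equation is exact.
Integrate M with respect to x (treating y as constant): ∫M dx = -x^3y + 3x^2y^2 - 3xy^3 + h(y).
Differentiate w.r.t. y and set equal to N: the x-dependent terms already match, leaving h'(y) = -4y. Integrate: h(y) = -2y^2.
So F(x,y) = -x^3y + 3x^2y^2 - 2y^2 - 3xy^3.
General solution: -x^3y + 3x^2y^2 - 2y^2 - 3xy^3 = C.


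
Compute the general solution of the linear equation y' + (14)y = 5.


P(x) = 14, Q(x) = 5; integrating factor μ = e^(14x).
(μ y)' = 5e^(14x) ⇒ μ y = (5/14)e^(14x) + C.
Divide by μ: y = 5/14 + Ce^(-14x).


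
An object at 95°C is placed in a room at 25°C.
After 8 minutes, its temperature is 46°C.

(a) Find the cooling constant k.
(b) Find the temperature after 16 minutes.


Newton's law: T(t) = T_a + (T₀ - T_a)e^(-kt).
(a) Use T(8) = 46: (46 - 25)/(95 - 25) = e^(-k·8), so k = -ln(0.300)/8 ≈ 0.1505.
(b) Apply k to t = 16: T(16) = 25 + (70)e^(-2.408) ≈ 31.3°C.


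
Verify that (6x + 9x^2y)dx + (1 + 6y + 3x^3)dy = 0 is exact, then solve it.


Check exactness: ∂M/∂y = 9x^2 and ∂N/∂x = 9x^2; equal, so the equation is exact.
Integrate M with respect to x (treating y as constant): ∫M dx = 3x^2 + 3x^3y + h(y).
Differentiate w.r.t. y and set equal to N: the x-dependent terms already match, leaving h'(y) = 1 + 6y. Integrate: h(y) = y + 3y^2.
So F(x,y) = y + 3y^2 + 3x^2 + 3x^3y.
General solution: y + 3y^2 + 3x^2 + 3x^3y = C.


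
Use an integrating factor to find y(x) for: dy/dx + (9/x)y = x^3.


P(x) = 9/x ⇒ μ = x^9.
(x^9 y)' = x^12 ⇒ x^9 y = x^13/(13) + C.
Solve for y: y = (1/13)x^4 + C/x^9.


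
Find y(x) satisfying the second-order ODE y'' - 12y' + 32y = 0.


Characteristic equation: r² - 12r + 32 = 0.
Factor: (r - 8)(r - 4) = 0 ⇒ r = 8, 4 (distinct real).
General solution: y = C₁e^(8x) + C₂e^(4x).


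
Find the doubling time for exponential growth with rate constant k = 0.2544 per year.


Exponential growth: P(t) = P₀ e^(0.2544t). Set P(t)/P₀ = 2: e^(0.2544t) = 2.
Solve: t = ln(2)/0.2544 ≈ 2.72 years.


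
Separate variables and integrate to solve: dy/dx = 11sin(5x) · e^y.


Separate: e^(-y) dy = 11sin(5x) dx.
Integrate: -e^(-y) = -(11/5)cos(5x) + C₀.
Rearrange: e^(-y) = (11/5)cos(5x) + C.


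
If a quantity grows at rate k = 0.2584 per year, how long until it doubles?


Exponential growth: P(t) = P₀ e^(0.2584t). Set P(t)/P₀ = 2: e^(0.2584t) = 2.
Solve: t = ln(2)/0.2584 ≈ 2.68 years.


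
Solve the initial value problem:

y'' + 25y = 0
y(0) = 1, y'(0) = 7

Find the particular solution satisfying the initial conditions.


Characteristic roots of r² + 25 = 0 are ±5i, so y = C₁cos(5x) + C₂sin(5x).
Apply y(0) = 1: C₁ = 1. Differentiate and apply y'(0) = 7: 5·C₂ = 7, so C₂ = 7/5.
Particular solution: y = cos(5x) + (7/5)sin(5x).


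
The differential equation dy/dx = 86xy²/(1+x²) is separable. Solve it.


Separate: dy/y² = 86x/(1+x²) dx.
Integrate LHS: ∫ dy/y² = -1/y.
Integrate RHS via u = 1+x²: 43ln(1+x²) + C.
Result: -1/y = 43ln(1+x²) + C.


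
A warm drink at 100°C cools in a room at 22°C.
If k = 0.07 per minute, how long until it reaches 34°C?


From T(t) = T_a + (T₀ - T_a)e^(-kt), set T(t) = 34:
(34 - 22) / (100 - 22) = e^(-0.07t), so t = -ln(0.154)/0.07 ≈ 26.7 minutes.


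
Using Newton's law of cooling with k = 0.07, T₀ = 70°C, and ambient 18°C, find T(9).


Newton's law: dT/dt = -k(T - T_a) has solution T(t) = T_a + (T₀ - T_a)e^(-kt).
Plug in T_a = 18, T₀ = 70, k = 0.07, t = 9: T(9) = 18 + (52)e^(-0.63) ≈ 45.7°C.


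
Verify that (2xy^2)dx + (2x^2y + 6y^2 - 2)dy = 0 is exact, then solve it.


Check exactness: ∂M/∂y = 4xy and ∂N/∂x = 4xy; equal, so the equation is exact.
Integrate M with respect to x (treating y as constant): ∫M dx = x^2y^2 + h(y).
Differentiate w.r.t. y and set equal to N: the x-dependent terms already match, leaving h'(y) = 6y^2 - 2. Integrate: h(y) = 2y^3 - 2y.
So F(x,y) = x^2y^2 + 2y^3 - 2y.
General solution: x^2y^2 + 2y^3 - 2y = C.


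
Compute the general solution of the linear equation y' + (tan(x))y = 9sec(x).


P(x) = tan(x) ⇒ μ = e^(∫tan(x)dx) = sec(x).
(sec(x) y)' = 9sec²(x) ⇒ sec(x) y = 9tan(x) + C.
Multiply by cos(x): y = 9sin(x) + C·cos(x).


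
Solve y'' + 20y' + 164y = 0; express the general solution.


Characteristic equation: r² + 20r + 164 = 0.
Discriminant is negative; roots r = -10 ± 8i (complex conjugate pair).
General solution uses e^(α x)(C₁ cos(β x) + C₂ sin(β x)): y = e^(-10x)(C₁cos(8x) + C₂sin(8x)).


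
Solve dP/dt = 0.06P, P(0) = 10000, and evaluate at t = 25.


The ODE dP/dt = 0.06P has solution P(t) = P(0)e^(0.06t).
Substitute P(0) = 10000 and t = 25: P(25) = 10000 e^(1.50) ≈ 44817.


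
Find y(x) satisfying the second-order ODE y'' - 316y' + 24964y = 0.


Characteristic equation: r² - 316r + 24964 = 0, i.e. (r - 158)² = 0.
Repeated root r = 158; include an x factor for the second linearly independent solution.
General solution: y = (C₁ + C₂x)e^(158x).


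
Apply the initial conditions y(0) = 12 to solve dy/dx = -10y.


General solution of y' = -10y is y = Ce^(-10x).
Apply y(0) = 12: C = 12.
Particular solution: y = 12e^(-10x).


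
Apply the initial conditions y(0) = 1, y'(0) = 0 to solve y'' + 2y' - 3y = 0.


Characteristic roots of r² + 2r - 3 = 0 are 1, -3.
General solution y = c₁ e^(x) + c₂ e^(-3x).
Apply y(0) = 1: c₁ + c₂ = 1. Apply y'(0) = 0: 1 c₁ - 3 c₂ = 0.
Solve: c₁ = 3/4, c₂ = 1/4.
Particular solution: y = (3/4)e^(x) + (1/4)e^(-3x).


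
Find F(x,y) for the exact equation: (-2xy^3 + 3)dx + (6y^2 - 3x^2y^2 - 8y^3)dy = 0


Check exactness: ∂M/∂y = -6xy^2 and ∂N/∂x = -6xy^2; equal, so the equation is exact.
Integrate M with respect to x (treating y as constant): ∫M dx = -x^2y^3 + 3x + h(y).
Differentiate w.r.t. y and set equal to N: the x-dependent terms already match, leaving h'(y) = 6y^2 - 8y^3. Integrate: h(y) = 2y^3 - 2y^4.
So F(x,y) = 2y^3 - x^2y^3 - 2y^4 + 3x.
General solution: 2y^3 - x^2y^3 - 2y^4 + 3x = C.


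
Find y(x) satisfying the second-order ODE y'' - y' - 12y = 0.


Characteristic equation: r² - r - 12 = 0.
Factor: (r + 3)(r - 4) = 0 ⇒ r = -3, 4 (distinct real).
General solution: y = C₁e^(-3x) + C₂e^(4x).


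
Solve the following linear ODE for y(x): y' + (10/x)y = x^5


P(x) = 10/x ⇒ μ = x^10.
(x^10 y)' = x^15 ⇒ x^10 y = x^16/(16) + C.
Solve for y: y = (1/16)x^6 + C/x^10.


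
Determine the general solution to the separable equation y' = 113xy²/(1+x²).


Separate: dy/y² = 113x/(1+x²) dx.
Integrate LHS: ∫ dy/y² = -1/y.
Integrate RHS via u = 1+x²: (113/2)ln(1+x²) + C.
Result: -1/y = (113/2)ln(1+x²) + C.


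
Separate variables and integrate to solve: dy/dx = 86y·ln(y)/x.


Separate: dy/[y ln(y)] = 86 dx/x.
Substitute u = ln(y): du/u = 86 dx/x.
Integrate: ln|ln(y)| = 86ln|x| + C₀, hence ln(y) = C·x^86.


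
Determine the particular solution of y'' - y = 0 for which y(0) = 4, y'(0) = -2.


Characteristic roots of r² - 1 = 0 are 1, -1.
General solution y = c₁ e^(x) + c₂ e^(-x).
Apply y(0) = 4: c₁ + c₂ = 4. Apply y'(0) = -2: 1 c₁ - 1 c₂ = -2.
Solve: c₁ = 1, c₂ = 3.
Particular solution: y = e^(x) + 3e^(-x).


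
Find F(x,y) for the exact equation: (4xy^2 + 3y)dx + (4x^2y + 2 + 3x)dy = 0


Check exactness: ∂M/∂y = 8xy + 3 and ∂N/∂x = 8xy + 3; equal, so the equation is exact.
Integrate M with respect to x (treating y as constant): ∫M dx = 2x^2y^2 + 3xy + h(y).
Differentiate w.r.t. y and set equal to N: the x-dependent terms already match, leaving h'(y) = 2. Integrate: h(y) = 2y.
So F(x,y) = 2x^2y^2 + 2y + 3xy.
General solution: 2x^2y^2 + 2y + 3xy = C.


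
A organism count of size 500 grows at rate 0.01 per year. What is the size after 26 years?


The ODE dP/dt = 0.01P has solution P(t) = P(0)e^(0.01t).
Substitute P(0) = 500 and t = 26: P(26) = 500 e^(0.26) ≈ 648.


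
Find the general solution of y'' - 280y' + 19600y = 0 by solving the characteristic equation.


Characteristic equation: r² - 280r + 19600 = 0, i.e. (r - 140)² = 0.
Repeated root r = 140; include an x factor for the second linearly independent solution.
General solution: y = (C₁ + C₂x)e^(140x).


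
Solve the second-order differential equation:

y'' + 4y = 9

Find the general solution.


Homogeneous part: r² + 4 = 0 ⇒ r = ±2i, so y_h = C₁cos(2x) + C₂sin(2x).
Try constant y_p = A; plug in: 4A = 9 ⇒ A = 9/4.
General solution: y = C₁cos(2x) + C₂sin(2x) + 9/4.


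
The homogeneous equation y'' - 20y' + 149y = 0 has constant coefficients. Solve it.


Characteristic equation: r² - 20r + 149 = 0.
Discriminant is negative; roots r = 10 ± 7i (complex conjugate pair).
General solution uses e^(α x)(C₁ cos(β x) + C₂ sin(β x)): y = e^(10x)(C₁cos(7x) + C₂sin(7x)).
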